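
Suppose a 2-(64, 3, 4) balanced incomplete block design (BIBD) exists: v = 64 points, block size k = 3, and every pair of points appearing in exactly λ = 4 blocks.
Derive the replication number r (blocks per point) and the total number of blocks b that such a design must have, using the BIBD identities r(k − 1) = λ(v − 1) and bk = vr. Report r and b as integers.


Any 2-(v, k, λ) BIBD satisfies two necessary conditions:
  (i)  Each point sits in r blocks, and counting incidences through any fixed point gives r(k − 1) = λ(v − 1), so r = λ(v − 1)/(k − 1).
  (ii) Total incidences bk = vr, so b = vr/k.
Step 1: r = λ(v − 1)/(k − 1) = 4·(64 − 1)/(3 − 1) = 4·63/2 = 252/2 = 126.
Step 2: b = vr/k = 64·126/3 = 8064/3 = 2688.
Check integrality: r = 126 ∈ Z ✓, b = 2688 ∈ Z ✓.
(These identities are necessary conditions: they determine r and b for any design with these parameters, but do not by themselves prove that one exists.)

r = 126, b = 2688.


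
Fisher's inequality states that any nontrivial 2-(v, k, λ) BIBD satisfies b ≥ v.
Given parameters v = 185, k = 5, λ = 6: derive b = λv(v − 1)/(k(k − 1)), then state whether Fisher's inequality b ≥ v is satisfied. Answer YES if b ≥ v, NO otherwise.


r = λ(v − 1)/(k − 1) = 6·184/4 = 276.
b = vr/k = 185·276/5 = 10212.
Fisher's inequality: b ≥ v ⇔ 10212 ≥ 185? YES.

YES


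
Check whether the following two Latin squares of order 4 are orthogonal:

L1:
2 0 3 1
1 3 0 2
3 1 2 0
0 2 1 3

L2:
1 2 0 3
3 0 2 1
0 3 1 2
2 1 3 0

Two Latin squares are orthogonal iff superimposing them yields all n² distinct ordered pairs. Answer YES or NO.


Form the n² = 16 superimposed pairs (L1[i][j], L2[i][j]), row by row (rows and columns indexed from 0):
row 0: (2,1) (0,2) (3,0) (1,3)
row 1: (1,3) (3,0) (0,2) (2,1)
row 2: (3,0) (1,3) (2,1) (0,2)
row 3: (0,2) (2,1) (1,3) (3,0)
Orthogonality requires all 16 pairs distinct.
But the pair (1,3) repeats: cell (0,3) has L1 = 1, L2 = 3, and cell (1,0) has L1 = 1, L2 = 3.
A repeated pair means some other pair never occurs (only 4 distinct pairs out of 16), so the squares are not orthogonal.
Conclusion: NO.

NO


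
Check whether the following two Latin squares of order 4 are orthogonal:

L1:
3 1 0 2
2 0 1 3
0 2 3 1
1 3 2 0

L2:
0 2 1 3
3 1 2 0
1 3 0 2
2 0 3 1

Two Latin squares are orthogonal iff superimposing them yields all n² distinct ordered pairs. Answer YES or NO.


Form the n² = 16 superimposed pairs (L1[i][j], L2[i][j]), row by row (rows and columns indexed from 0):
row 0: (3,0) (1,2) (0,1) (2,3)
row 1: (2,3) (0,1) (1,2) (3,0)
row 2: (0,1) (2,3) (3,0) (1,2)
row 3: (1,2) (3,0) (2,3) (0,1)
Orthogonality requires all 16 pairs distinct.
But the pair (2,3) repeats: cell (0,3) has L1 = 2, L2 = 3, and cell (1,0) has L1 = 2, L2 = 3.
A repeated pair means some other pair never occurs (only 4 distinct pairs out of 16), so the squares are not orthogonal.
Conclusion: NO.

NO


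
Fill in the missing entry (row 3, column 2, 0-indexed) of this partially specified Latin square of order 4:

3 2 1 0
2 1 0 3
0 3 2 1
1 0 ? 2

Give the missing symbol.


Row 3 contains symbols [0, 1, 2] — missing [3].
Column 2 contains symbols [0, 1, 2] — missing [3].
The missing symbol must appear in both missing sets; intersection = [3].
Therefore the hidden value is 3.

Missing value = 3.


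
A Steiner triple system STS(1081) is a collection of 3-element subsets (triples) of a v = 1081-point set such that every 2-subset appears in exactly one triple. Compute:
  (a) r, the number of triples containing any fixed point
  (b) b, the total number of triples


An STS(v) is a 2-(v, 3, 1) BIBD: block size k = 3, λ = 1.
Replication: r(k − 1) = λ(v − 1) ⇒ r·2 = 1081 − 1 = 1080 ⇒ r = 540.
Block count: b = v(v − 1)/6 = 1081·1080/6 = 1167480/6 = 194580.

r = 540, b = 194580.


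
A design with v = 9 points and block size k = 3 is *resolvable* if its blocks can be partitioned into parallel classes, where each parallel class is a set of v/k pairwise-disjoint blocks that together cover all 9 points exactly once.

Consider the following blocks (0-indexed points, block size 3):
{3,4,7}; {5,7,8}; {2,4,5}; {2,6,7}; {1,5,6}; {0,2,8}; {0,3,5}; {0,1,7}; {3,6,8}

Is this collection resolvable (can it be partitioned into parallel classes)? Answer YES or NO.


v = 9, block size k = 3, number of blocks = 9.
For resolvability, blocks must partition into parallel classes of size v/k = 3.
Total blocks must therefore be a multiple of 3: 9 = 3·3 + 0 ⇒ divisible ✓.
Consider block {5,7,8}. It intersects every other block in the collection, so no parallel class of size 3 can contain it.
Since every block must belong to some parallel class in a resolution, the collection cannot be partitioned into parallel classes.
Resolvable? NO.

NO


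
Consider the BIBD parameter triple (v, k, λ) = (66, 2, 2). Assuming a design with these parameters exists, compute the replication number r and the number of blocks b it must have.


Any 2-(v, k, λ) BIBD satisfies two necessary conditions:
  (i)  Each point sits in r blocks, and counting incidences through any fixed point gives r(k − 1) = λ(v − 1), so r = λ(v − 1)/(k − 1).
  (ii) Total incidences bk = vr, so b = vr/k.
Step 1: r = λ(v − 1)/(k − 1) = 2·(66 − 1)/(2 − 1) = 2·65/1 = 130/1 = 130.
Step 2: b = vr/k = 66·130/2 = 8580/2 = 4290.
Check integrality: r = 130 ∈ Z ✓, b = 4290 ∈ Z ✓.
(These identities are necessary conditions: they determine r and b for any design with these parameters, but do not by themselves prove that one exists.)

r = 130, b = 4290.


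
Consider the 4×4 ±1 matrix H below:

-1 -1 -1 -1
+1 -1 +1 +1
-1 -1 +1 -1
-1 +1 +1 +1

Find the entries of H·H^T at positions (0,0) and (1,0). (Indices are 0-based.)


Row 0 of H: [-1, -1, -1, -1].
Row 1 of H: [1, -1, 1, 1].
(H·H^T)[0][0] = Σ_j H[0][j]·H[0][j] = (-1)² + (-1)² + (-1)² + (-1)² = 1 + 1 + 1 + 1 = 4.
(H·H^T)[1][0] = Σ_j H[1][j]·H[0][j] = (1)·(-1) + (-1)·(-1) + (1)·(-1) + (1)·(-1) = -1 + 1 + -1 + -1 = -2.
Rows 1 and 0 are not orthogonal (dot product = -2 ≠ 0), so H is not a Hadamard matrix.

(0,0) entry = 4; (1,0) entry = -2.


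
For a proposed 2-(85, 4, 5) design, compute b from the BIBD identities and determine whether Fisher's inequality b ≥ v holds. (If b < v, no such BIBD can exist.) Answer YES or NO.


r = λ(v − 1)/(k − 1) = 5·84/3 = 140.
b = vr/k = 85·140/4 = 2975.
Fisher's inequality: b ≥ v ⇔ 2975 ≥ 85? YES.

YES


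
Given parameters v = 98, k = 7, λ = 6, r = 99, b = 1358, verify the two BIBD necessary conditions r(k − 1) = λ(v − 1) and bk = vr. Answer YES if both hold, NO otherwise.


Condition (i): r(k − 1) = 99·6 = 594; λ(v − 1) = 6·97 = 582. Match? NO.
Condition (ii): bk = 1358·7 = 9506; vr = 98·99 = 9702. Match? NO.
Both conditions hold? NO.

NO


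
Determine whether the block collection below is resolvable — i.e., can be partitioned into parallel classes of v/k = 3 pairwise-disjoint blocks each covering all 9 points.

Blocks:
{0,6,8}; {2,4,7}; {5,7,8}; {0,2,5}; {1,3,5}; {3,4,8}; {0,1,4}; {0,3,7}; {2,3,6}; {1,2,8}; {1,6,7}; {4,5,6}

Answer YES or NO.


v = 9, block size k = 3, number of blocks = 12.
For resolvability, blocks must partition into parallel classes of size v/k = 3.
Total blocks must therefore be a multiple of 3: 12 = 3·4 + 0 ⇒ divisible ✓.
Greedy packing gives 4 candidate class(es). Each should be a full parallel class (size 3, covers all 9 points).
  Class 1 (3 blocks): {0,6,8}; {2,4,7}; {1,3,5}. Points covered: [0, 1, 2, 3, 4, 5, 6, 7, 8].
  Class 2 (3 blocks): {5,7,8}; {0,1,4}; {2,3,6}. Points covered: [0, 1, 2, 3, 4, 5, 6, 7, 8].
  Class 3 (3 blocks): {0,2,5}; {3,4,8}; {1,6,7}. Points covered: [0, 1, 2, 3, 4, 5, 6, 7, 8].
  Class 4 (3 blocks): {0,3,7}; {1,2,8}; {4,5,6}. Points covered: [0, 1, 2, 3, 4, 5, 6, 7, 8].
All classes full (size 3)? YES. All classes cover every point? YES.
Resolvable? YES.

YES


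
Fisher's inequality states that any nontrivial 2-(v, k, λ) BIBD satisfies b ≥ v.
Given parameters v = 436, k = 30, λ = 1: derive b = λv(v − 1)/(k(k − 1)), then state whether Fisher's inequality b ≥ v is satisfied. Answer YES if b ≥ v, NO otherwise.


r = λ(v − 1)/(k − 1) = 1·435/29 = 15.
b = vr/k = 436·15/30 = 218.
Fisher's inequality: b ≥ v ⇔ 218 ≥ 436? NO.

NO


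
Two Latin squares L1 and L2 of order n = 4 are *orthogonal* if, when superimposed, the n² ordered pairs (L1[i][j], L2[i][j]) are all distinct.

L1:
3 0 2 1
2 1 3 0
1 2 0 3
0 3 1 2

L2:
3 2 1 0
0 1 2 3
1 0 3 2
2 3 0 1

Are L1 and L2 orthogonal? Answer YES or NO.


Form the n² = 16 superimposed pairs (L1[i][j], L2[i][j]), row by row (rows and columns indexed from 0):
row 0: (3,3) (0,2) (2,1) (1,0)
row 1: (2,0) (1,1) (3,2) (0,3)
row 2: (1,1) (2,0) (0,3) (3,2)
row 3: (0,2) (3,3) (1,0) (2,1)
Orthogonality requires all 16 pairs distinct.
But the pair (1,1) repeats: cell (1,1) has L1 = 1, L2 = 1, and cell (2,0) has L1 = 1, L2 = 1.
A repeated pair means some other pair never occurs (only 8 distinct pairs out of 16), so the squares are not orthogonal.
Conclusion: NO.

NO


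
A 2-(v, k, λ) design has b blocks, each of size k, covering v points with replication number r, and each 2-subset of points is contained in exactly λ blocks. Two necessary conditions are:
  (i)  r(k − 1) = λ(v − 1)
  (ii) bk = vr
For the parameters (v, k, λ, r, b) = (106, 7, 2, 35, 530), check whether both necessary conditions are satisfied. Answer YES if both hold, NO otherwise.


Condition (i): r(k − 1) = 35·6 = 210; λ(v − 1) = 2·105 = 210. Match? YES.
Condition (ii): bk = 530·7 = 3710; vr = 106·35 = 3710. Match? YES.
Both conditions hold? YES.

YES


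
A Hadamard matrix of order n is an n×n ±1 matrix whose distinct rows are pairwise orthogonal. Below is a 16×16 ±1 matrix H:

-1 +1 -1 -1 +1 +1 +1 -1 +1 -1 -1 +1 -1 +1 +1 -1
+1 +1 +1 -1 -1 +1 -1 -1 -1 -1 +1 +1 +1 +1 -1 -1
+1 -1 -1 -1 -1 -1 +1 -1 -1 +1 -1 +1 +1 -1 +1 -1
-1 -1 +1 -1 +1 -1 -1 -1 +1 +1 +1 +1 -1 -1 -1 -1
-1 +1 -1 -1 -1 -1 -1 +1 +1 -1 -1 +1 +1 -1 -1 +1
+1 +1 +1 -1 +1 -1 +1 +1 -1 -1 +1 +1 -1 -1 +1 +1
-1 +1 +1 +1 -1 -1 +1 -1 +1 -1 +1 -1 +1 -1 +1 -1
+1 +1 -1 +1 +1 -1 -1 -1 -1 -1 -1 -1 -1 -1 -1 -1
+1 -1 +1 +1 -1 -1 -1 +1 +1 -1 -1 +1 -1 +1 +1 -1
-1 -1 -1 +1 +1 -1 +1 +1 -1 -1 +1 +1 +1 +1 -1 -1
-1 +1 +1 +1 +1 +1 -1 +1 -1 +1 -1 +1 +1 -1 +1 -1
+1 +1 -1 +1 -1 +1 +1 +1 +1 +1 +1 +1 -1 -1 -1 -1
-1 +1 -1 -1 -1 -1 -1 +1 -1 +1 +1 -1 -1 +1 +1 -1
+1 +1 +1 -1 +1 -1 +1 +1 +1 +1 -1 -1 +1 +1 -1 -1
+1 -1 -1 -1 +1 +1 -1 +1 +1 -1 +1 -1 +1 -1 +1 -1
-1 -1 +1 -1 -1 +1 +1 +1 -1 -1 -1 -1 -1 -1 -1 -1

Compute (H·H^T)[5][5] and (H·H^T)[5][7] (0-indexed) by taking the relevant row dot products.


Row 5 of H: [1, 1, 1, -1, 1, -1, 1, 1, -1, -1, 1, 1, -1, -1, 1, 1].
Row 7 of H: [1, 1, -1, 1, 1, -1, -1, -1, -1, -1, -1, -1, -1, -1, -1, -1].
(H·H^T)[5][5] = Σ_j H[5][j]·H[5][j] = (1)² + (1)² + (1)² + (-1)² + (1)² + (-1)² + (1)² + (1)² + (-1)² + (-1)² + (1)² + (1)² + (-1)² + (-1)² + (1)² + (1)² = 1 + 1 + 1 + 1 + 1 + 1 + 1 + 1 + 1 + 1 + 1 + 1 + 1 + 1 + 1 + 1 = 16.
(H·H^T)[5][7] = Σ_j H[5][j]·H[7][j] = (1)·(1) + (1)·(1) + (1)·(-1) + (-1)·(1) + (1)·(1) + (-1)·(-1) + (1)·(-1) + (1)·(-1) + (-1)·(-1) + (-1)·(-1) + (1)·(-1) + (1)·(-1) + (-1)·(-1) + (-1)·(-1) + (1)·(-1) + (1)·(-1) = 1 + 1 + -1 + -1 + 1 + 1 + -1 + -1 + 1 + 1 + -1 + -1 + 1 + 1 + -1 + -1 = 0.
So rows 5 and 7 are orthogonal; the diagonal entry equals n = 16.

(5,5) entry = 16; (5,7) entry = 0.


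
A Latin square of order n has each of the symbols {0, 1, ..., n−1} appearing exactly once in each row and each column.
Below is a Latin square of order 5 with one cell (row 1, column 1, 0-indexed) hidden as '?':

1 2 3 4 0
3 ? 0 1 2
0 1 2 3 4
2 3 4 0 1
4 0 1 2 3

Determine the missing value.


Row 1 contains symbols [0, 1, 2, 3] — missing [4].
Column 1 contains symbols [0, 1, 2, 3] — missing [4].
The missing symbol must appear in both missing sets; intersection = [4].
Therefore the hidden value is 4.

Missing value = 4.


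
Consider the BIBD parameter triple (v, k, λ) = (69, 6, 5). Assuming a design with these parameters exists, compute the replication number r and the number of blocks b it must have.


Any 2-(v, k, λ) BIBD satisfies two necessary conditions:
  (i)  Each point sits in r blocks, and counting incidences through any fixed point gives r(k − 1) = λ(v − 1), so r = λ(v − 1)/(k − 1).
  (ii) Total incidences bk = vr, so b = vr/k.
Step 1: r = λ(v − 1)/(k − 1) = 5·(69 − 1)/(6 − 1) = 5·68/5 = 340/5 = 68.
Step 2: b = vr/k = 69·68/6 = 4692/6 = 782.
Check integrality: r = 68 ∈ Z ✓, b = 782 ∈ Z ✓.
(These identities are necessary conditions: they determine r and b for any design with these parameters, but do not by themselves prove that one exists.)

r = 68, b = 782.


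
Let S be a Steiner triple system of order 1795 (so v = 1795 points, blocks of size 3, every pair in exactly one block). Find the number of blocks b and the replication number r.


An STS(v) is a 2-(v, 3, 1) BIBD: block size k = 3, λ = 1.
Replication: r(k − 1) = λ(v − 1) ⇒ r·2 = 1795 − 1 = 1794 ⇒ r = 897.
Block count: bk = vr ⇒ b·3 = 1795·897 = 1610115 ⇒ b = 536705.

r = 897, b = 536705.


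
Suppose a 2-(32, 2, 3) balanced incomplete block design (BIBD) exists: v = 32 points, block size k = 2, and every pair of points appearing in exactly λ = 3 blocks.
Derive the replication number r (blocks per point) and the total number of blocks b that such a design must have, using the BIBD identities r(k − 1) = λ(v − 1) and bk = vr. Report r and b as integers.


Any 2-(v, k, λ) BIBD satisfies two necessary conditions:
  (i)  Each point sits in r blocks, and counting incidences through any fixed point gives r(k − 1) = λ(v − 1), so r = λ(v − 1)/(k − 1).
  (ii) Total incidences bk = vr, so b = vr/k.
Step 1: r = λ(v − 1)/(k − 1) = 3·(32 − 1)/(2 − 1) = 3·31/1 = 93/1 = 93.
Step 2: b = vr/k = 32·93/2 = 2976/2 = 1488.
Check integrality: r = 93 ∈ Z ✓, b = 1488 ∈ Z ✓.
(These identities are necessary conditions: they determine r and b for any design with these parameters, but do not by themselves prove that one exists.)

r = 93, b = 1488.


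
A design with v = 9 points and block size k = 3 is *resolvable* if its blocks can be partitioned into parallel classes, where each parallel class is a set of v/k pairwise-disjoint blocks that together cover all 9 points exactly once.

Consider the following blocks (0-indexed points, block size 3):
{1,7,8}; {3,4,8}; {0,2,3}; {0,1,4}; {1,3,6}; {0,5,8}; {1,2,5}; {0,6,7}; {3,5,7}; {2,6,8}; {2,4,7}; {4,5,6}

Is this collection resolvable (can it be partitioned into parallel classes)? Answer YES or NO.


v = 9, block size k = 3, number of blocks = 12.
For resolvability, blocks must partition into parallel classes of size v/k = 3.
Total blocks must therefore be a multiple of 3: 12 = 3·4 + 0 ⇒ divisible ✓.
Greedy packing gives 4 candidate class(es). Each should be a full parallel class (size 3, covers all 9 points).
  Class 1 (3 blocks): {1,7,8}; {0,2,3}; {4,5,6}. Points covered: [0, 1, 2, 3, 4, 5, 6, 7, 8].
  Class 2 (3 blocks): {3,4,8}; {1,2,5}; {0,6,7}. Points covered: [0, 1, 2, 3, 4, 5, 6, 7, 8].
  Class 3 (3 blocks): {0,1,4}; {3,5,7}; {2,6,8}. Points covered: [0, 1, 2, 3, 4, 5, 6, 7, 8].
  Class 4 (3 blocks): {1,3,6}; {0,5,8}; {2,4,7}. Points covered: [0, 1, 2, 3, 4, 5, 6, 7, 8].
All classes full (size 3)? YES. All classes cover every point? YES.
Resolvable? YES.

YES


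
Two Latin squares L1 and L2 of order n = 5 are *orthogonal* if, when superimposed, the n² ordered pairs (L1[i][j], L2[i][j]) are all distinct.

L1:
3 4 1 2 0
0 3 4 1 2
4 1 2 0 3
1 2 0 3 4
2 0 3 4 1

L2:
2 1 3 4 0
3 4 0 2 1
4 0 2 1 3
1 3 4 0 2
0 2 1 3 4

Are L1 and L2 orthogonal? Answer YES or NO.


Form the n² = 25 superimposed pairs (L1[i][j], L2[i][j]), row by row (rows and columns indexed from 0):
row 0: (3,2) (4,1) (1,3) (2,4) (0,0)
row 1: (0,3) (3,4) (4,0) (1,2) (2,1)
row 2: (4,4) (1,0) (2,2) (0,1) (3,3)
row 3: (1,1) (2,3) (0,4) (3,0) (4,2)
row 4: (2,0) (0,2) (3,1) (4,3) (1,4)
Orthogonality requires all 25 pairs distinct.
Check by first coordinate: for each symbol s of L1, list the L2 entries in the n cells where L1 = s; they must all differ.
  L1 = 0: L2 entries (in reading order) 0, 3, 1, 4, 2 — all 5 distinct ✓
  L1 = 1: L2 entries (in reading order) 3, 2, 0, 1, 4 — all 5 distinct ✓
  L1 = 2: L2 entries (in reading order) 4, 1, 2, 3, 0 — all 5 distinct ✓
  L1 = 3: L2 entries (in reading order) 2, 4, 3, 0, 1 — all 5 distinct ✓
  L1 = 4: L2 entries (in reading order) 1, 0, 4, 2, 3 — all 5 distinct ✓
Every symbol of L1 meets every symbol of L2 exactly once, so all 25 pairs are distinct (25 of 25).
Conclusion: YES.

YES


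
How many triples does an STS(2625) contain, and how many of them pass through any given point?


An STS(v) is a 2-(v, 3, 1) BIBD: block size k = 3, λ = 1.
Replication: r(k − 1) = λ(v − 1) ⇒ r·2 = 2625 − 1 = 2624 ⇒ r = 1312.
Block count: bk = vr ⇒ b·3 = 2625·1312 = 3444000 ⇒ b = 1148000.

r = 1312, b = 1148000.


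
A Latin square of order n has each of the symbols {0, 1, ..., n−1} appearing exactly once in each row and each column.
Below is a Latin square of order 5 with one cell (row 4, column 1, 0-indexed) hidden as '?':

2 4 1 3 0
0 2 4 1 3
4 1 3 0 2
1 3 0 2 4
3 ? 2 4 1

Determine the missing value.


Row 4 contains symbols [1, 2, 3, 4] — missing [0].
Column 1 contains symbols [1, 2, 3, 4] — missing [0].
The missing symbol must appear in both missing sets; intersection = [0].
Therefore the hidden value is 0.

Missing value = 0.


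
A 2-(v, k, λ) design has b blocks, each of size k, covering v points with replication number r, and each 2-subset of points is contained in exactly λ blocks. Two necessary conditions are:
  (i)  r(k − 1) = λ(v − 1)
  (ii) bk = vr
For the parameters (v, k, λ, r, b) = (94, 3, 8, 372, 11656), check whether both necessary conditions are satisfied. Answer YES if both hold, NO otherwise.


Condition (i): r(k − 1) = 372·2 = 744; λ(v − 1) = 8·93 = 744. Match? YES.
Condition (ii): bk = 11656·3 = 34968; vr = 94·372 = 34968. Match? YES.
Both conditions hold? YES.

YES


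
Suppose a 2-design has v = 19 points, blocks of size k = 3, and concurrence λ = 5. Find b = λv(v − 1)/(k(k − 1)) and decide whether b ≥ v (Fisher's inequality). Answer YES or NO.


r = λ(v − 1)/(k − 1) = 5·18/2 = 45.
b = vr/k = 19·45/3 = 285.
Fisher's inequality: b ≥ v ⇔ 285 ≥ 19? YES.

YES


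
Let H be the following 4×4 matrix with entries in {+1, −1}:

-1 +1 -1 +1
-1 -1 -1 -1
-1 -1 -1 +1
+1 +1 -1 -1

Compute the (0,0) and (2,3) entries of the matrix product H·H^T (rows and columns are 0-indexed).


Row 0 of H: [-1, 1, -1, 1].
Row 2 of H: [-1, -1, -1, 1].
Row 3 of H: [1, 1, -1, -1].
(H·H^T)[0][0] = Σ_j H[0][j]·H[0][j] = (-1)² + (1)² + (-1)² + (1)² = 1 + 1 + 1 + 1 = 4.
(H·H^T)[2][3] = Σ_j H[2][j]·H[3][j] = (-1)·(1) + (-1)·(1) + (-1)·(-1) + (1)·(-1) = -1 + -1 + 1 + -1 = -2.
Rows 2 and 3 are not orthogonal (dot product = -2 ≠ 0), so H is not a Hadamard matrix.

(0,0) entry = 4; (2,3) entry = -2.


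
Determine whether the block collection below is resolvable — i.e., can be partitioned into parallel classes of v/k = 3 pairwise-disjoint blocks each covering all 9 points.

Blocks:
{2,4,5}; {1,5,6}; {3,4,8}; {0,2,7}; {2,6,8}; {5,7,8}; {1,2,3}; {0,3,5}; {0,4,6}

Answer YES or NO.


v = 9, block size k = 3, number of blocks = 9.
For resolvability, blocks must partition into parallel classes of size v/k = 3.
Total blocks must therefore be a multiple of 3: 9 = 3·3 + 0 ⇒ divisible ✓.
Consider block {2,4,5}. It intersects every other block in the collection, so no parallel class of size 3 can contain it.
Since every block must belong to some parallel class in a resolution, the collection cannot be partitioned into parallel classes.
Resolvable? NO.

NO


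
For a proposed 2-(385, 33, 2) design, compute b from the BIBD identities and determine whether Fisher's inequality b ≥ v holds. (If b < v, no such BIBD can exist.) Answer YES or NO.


r = λ(v − 1)/(k − 1) = 2·384/32 = 24.
b = vr/k = 385·24/33 = 280.
Fisher's inequality: b ≥ v ⇔ 280 ≥ 385? NO.

NO


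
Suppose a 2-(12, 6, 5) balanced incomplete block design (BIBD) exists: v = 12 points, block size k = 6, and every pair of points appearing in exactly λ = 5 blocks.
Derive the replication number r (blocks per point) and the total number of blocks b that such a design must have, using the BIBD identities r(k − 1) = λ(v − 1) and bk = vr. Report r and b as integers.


Any 2-(v, k, λ) BIBD satisfies two necessary conditions:
  (i)  Each point sits in r blocks, and counting incidences through any fixed point gives r(k − 1) = λ(v − 1), so r = λ(v − 1)/(k − 1).
  (ii) Total incidences bk = vr, so b = vr/k.
Step 1: r = λ(v − 1)/(k − 1) = 5·(12 − 1)/(6 − 1) = 5·11/5 = 55/5 = 11.
Step 2: b = vr/k = 12·11/6 = 132/6 = 22.
Check integrality: r = 11 ∈ Z ✓, b = 22 ∈ Z ✓.
(These identities are necessary conditions: they determine r and b for any design with these parameters, but do not by themselves prove that one exists.)

r = 11, b = 22.


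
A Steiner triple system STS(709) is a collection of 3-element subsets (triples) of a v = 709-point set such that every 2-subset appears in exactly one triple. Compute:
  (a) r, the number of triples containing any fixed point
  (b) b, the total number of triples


An STS(v) is a 2-(v, 3, 1) BIBD: block size k = 3, λ = 1.
Replication: r(k − 1) = λ(v − 1) ⇒ r·2 = 709 − 1 = 708 ⇒ r = 354.
Block count: bk = vr ⇒ b·3 = 709·354 = 250986 ⇒ b = 83662.
(Check via b = v(v − 1)/6 = 709·708/6 = 501972/6 = 83662.)

r = 354, b = 83662.


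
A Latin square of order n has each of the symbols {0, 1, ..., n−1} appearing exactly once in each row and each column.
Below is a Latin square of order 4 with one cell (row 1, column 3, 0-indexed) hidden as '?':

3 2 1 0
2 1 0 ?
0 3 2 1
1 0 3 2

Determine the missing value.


Row 1 contains symbols [0, 1, 2] — missing [3].
Column 3 contains symbols [0, 1, 2] — missing [3].
The missing symbol must appear in both missing sets; intersection = [3].
Therefore the hidden value is 3.

Missing value = 3.


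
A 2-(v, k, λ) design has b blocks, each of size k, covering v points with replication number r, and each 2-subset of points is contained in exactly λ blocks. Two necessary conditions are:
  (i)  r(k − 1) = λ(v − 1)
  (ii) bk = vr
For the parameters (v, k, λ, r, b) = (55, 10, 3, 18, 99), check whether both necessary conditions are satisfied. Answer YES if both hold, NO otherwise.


Condition (i): r(k − 1) = 18·9 = 162; λ(v − 1) = 3·54 = 162. Match? YES.
Condition (ii): bk = 99·10 = 990; vr = 55·18 = 990. Match? YES.
Both conditions hold? YES.

YES


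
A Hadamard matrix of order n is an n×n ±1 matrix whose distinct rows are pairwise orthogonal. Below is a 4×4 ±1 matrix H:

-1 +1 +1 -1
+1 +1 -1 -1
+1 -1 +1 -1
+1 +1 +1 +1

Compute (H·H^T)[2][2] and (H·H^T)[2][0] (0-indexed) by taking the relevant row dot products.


Row 0 of H: [-1, 1, 1, -1].
Row 2 of H: [1, -1, 1, -1].
(H·H^T)[2][2] = Σ_j H[2][j]·H[2][j] = (1)² + (-1)² + (1)² + (-1)² = 1 + 1 + 1 + 1 = 4.
(H·H^T)[2][0] = Σ_j H[2][j]·H[0][j] = (1)·(-1) + (-1)·(1) + (1)·(1) + (-1)·(-1) = -1 + -1 + 1 + 1 = 0.
So rows 2 and 0 are orthogonal; the diagonal entry equals n = 4.

(2,2) entry = 4; (2,0) entry = 0.


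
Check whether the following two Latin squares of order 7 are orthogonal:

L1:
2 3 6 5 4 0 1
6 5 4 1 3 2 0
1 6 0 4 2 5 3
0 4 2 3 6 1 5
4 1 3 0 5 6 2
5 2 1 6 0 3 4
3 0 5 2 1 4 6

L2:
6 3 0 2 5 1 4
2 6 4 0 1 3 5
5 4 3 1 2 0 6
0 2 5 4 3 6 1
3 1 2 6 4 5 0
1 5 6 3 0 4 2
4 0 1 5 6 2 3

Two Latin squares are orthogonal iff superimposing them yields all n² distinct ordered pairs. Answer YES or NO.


Form the n² = 49 superimposed pairs (L1[i][j], L2[i][j]), row by row (rows and columns indexed from 0):
row 0: (2,6) (3,3) (6,0) (5,2) (4,5) (0,1) (1,4)
row 1: (6,2) (5,6) (4,4) (1,0) (3,1) (2,3) (0,5)
row 2: (1,5) (6,4) (0,3) (4,1) (2,2) (5,0) (3,6)
row 3: (0,0) (4,2) (2,5) (3,4) (6,3) (1,6) (5,1)
row 4: (4,3) (1,1) (3,2) (0,6) (5,4) (6,5) (2,0)
row 5: (5,1) (2,5) (1,6) (6,3) (0,0) (3,4) (4,2)
row 6: (3,4) (0,0) (5,1) (2,5) (1,6) (4,2) (6,3)
Orthogonality requires all 49 pairs distinct.
But the pair (5,1) repeats: cell (3,6) has L1 = 5, L2 = 1, and cell (5,0) has L1 = 5, L2 = 1.
A repeated pair means some other pair never occurs (only 35 distinct pairs out of 49), so the squares are not orthogonal.
Conclusion: NO.

NO


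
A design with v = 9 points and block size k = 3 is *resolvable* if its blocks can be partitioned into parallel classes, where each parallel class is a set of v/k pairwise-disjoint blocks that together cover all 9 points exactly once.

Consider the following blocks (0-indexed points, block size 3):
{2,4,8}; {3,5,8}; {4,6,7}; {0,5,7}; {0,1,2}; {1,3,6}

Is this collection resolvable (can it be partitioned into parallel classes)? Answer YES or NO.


v = 9, block size k = 3, number of blocks = 6.
For resolvability, blocks must partition into parallel classes of size v/k = 3.
Total blocks must therefore be a multiple of 3: 6 = 3·2 + 0 ⇒ divisible ✓.
Greedy packing gives 2 candidate class(es). Each should be a full parallel class (size 3, covers all 9 points).
  Class 1 (3 blocks): {2,4,8}; {0,5,7}; {1,3,6}. Points covered: [0, 1, 2, 3, 4, 5, 6, 7, 8].
  Class 2 (3 blocks): {3,5,8}; {4,6,7}; {0,1,2}. Points covered: [0, 1, 2, 3, 4, 5, 6, 7, 8].
All classes full (size 3)? YES. All classes cover every point? YES.
Resolvable? YES.

YES


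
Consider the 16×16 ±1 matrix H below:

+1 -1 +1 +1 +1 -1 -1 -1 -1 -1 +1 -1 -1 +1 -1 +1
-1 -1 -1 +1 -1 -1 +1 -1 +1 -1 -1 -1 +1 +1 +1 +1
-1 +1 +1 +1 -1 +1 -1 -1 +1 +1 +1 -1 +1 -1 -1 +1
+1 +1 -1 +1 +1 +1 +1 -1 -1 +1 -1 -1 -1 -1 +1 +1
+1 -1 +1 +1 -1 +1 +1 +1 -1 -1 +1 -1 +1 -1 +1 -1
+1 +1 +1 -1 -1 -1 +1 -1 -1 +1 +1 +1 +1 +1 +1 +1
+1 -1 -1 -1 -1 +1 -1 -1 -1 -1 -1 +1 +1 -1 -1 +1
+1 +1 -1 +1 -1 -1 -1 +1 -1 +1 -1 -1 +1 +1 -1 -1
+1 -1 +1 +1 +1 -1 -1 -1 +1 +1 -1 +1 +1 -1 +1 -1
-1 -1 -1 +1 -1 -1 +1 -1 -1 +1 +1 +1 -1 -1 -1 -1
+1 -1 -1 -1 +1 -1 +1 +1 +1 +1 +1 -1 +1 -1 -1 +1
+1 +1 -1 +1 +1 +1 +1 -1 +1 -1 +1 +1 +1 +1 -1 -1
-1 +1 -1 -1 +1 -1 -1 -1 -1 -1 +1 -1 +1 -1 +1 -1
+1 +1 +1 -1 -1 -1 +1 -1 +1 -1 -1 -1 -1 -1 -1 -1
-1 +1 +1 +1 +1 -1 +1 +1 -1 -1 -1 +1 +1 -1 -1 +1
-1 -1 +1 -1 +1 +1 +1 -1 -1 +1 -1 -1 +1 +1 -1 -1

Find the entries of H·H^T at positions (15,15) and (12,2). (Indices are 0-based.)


Row 2 of H: [-1, 1, 1, 1, -1, 1, -1, -1, 1, 1, 1, -1, 1, -1, -1, 1].
Row 12 of H: [-1, 1, -1, -1, 1, -1, -1, -1, -1, -1, 1, -1, 1, -1, 1, -1].
Row 15 of H: [-1, -1, 1, -1, 1, 1, 1, -1, -1, 1, -1, -1, 1, 1, -1, -1].
(H·H^T)[15][15] = Σ_j H[15][j]·H[15][j] = (-1)² + (-1)² + (1)² + (-1)² + (1)² + (1)² + (1)² + (-1)² + (-1)² + (1)² + (-1)² + (-1)² + (1)² + (1)² + (-1)² + (-1)² = 1 + 1 + 1 + 1 + 1 + 1 + 1 + 1 + 1 + 1 + 1 + 1 + 1 + 1 + 1 + 1 = 16.
(H·H^T)[12][2] = Σ_j H[12][j]·H[2][j] = (-1)·(-1) + (1)·(1) + (-1)·(1) + (-1)·(1) + (1)·(-1) + (-1)·(1) + (-1)·(-1) + (-1)·(-1) + (-1)·(1) + (-1)·(1) + (1)·(1) + (-1)·(-1) + (1)·(1) + (-1)·(-1) + (1)·(-1) + (-1)·(1) = 1 + 1 + -1 + -1 + -1 + -1 + 1 + 1 + -1 + -1 + 1 + 1 + 1 + 1 + -1 + -1 = 0.
So rows 12 and 2 are orthogonal; the diagonal entry equals n = 16.

(15,15) entry = 16; (12,2) entry = 0.


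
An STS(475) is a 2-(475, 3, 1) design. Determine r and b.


An STS(v) is a 2-(v, 3, 1) BIBD: block size k = 3, λ = 1.
Replication: r(k − 1) = λ(v − 1) ⇒ r·2 = 475 − 1 = 474 ⇒ r = 237.
Block count: b = v(v − 1)/6 = 475·474/6 = 225150/6 = 37525.
(Check via bk = vr: 37525·3 = 112575 = 475·237 = 112575 ✓.)

r = 237, b = 37525.


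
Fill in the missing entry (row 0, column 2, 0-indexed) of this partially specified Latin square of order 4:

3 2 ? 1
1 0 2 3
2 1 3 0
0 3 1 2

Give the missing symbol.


Row 0 contains symbols [1, 2, 3] — missing [0].
Column 2 contains symbols [1, 2, 3] — missing [0].
The missing symbol must appear in both missing sets; intersection = [0].
Therefore the hidden value is 0.

Missing value = 0.


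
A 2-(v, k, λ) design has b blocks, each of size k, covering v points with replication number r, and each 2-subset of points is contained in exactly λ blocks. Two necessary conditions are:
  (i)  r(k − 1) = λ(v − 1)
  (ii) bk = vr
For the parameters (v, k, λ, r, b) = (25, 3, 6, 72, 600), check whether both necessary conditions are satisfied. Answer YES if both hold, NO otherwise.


Condition (i): r(k − 1) = 72·2 = 144; λ(v − 1) = 6·24 = 144. Match? YES.
Condition (ii): bk = 600·3 = 1800; vr = 25·72 = 1800. Match? YES.
Both conditions hold? YES.

YES


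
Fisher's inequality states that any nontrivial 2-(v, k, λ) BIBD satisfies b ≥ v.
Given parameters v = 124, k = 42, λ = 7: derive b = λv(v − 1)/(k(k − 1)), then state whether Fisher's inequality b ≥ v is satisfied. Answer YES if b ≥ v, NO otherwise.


r = λ(v − 1)/(k − 1) = 7·123/41 = 21.
b = vr/k = 124·21/42 = 62.
Fisher's inequality: b ≥ v ⇔ 62 ≥ 124? NO.

NO


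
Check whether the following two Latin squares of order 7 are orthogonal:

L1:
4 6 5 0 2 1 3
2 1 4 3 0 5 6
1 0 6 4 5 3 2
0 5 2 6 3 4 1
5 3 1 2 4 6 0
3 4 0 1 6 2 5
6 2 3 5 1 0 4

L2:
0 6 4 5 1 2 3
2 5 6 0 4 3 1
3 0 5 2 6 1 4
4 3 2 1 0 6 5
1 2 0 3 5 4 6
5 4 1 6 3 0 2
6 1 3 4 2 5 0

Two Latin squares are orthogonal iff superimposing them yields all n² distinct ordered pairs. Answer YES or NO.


Form the n² = 49 superimposed pairs (L1[i][j], L2[i][j]), row by row (rows and columns indexed from 0):
row 0: (4,0) (6,6) (5,4) (0,5) (2,1) (1,2) (3,3)
row 1: (2,2) (1,5) (4,6) (3,0) (0,4) (5,3) (6,1)
row 2: (1,3) (0,0) (6,5) (4,2) (5,6) (3,1) (2,4)
row 3: (0,4) (5,3) (2,2) (6,1) (3,0) (4,6) (1,5)
row 4: (5,1) (3,2) (1,0) (2,3) (4,5) (6,4) (0,6)
row 5: (3,5) (4,4) (0,1) (1,6) (6,3) (2,0) (5,2)
row 6: (6,6) (2,1) (3,3) (5,4) (1,2) (0,5) (4,0)
Orthogonality requires all 49 pairs distinct.
But the pair (0,4) repeats: cell (1,4) has L1 = 0, L2 = 4, and cell (3,0) has L1 = 0, L2 = 4.
A repeated pair means some other pair never occurs (only 35 distinct pairs out of 49), so the squares are not orthogonal.
Conclusion: NO.

NO


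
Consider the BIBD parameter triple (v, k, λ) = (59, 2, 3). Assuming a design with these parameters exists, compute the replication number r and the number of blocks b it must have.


Any 2-(v, k, λ) BIBD satisfies two necessary conditions:
  (i)  Each point sits in r blocks, and counting incidences through any fixed point gives r(k − 1) = λ(v − 1), so r = λ(v − 1)/(k − 1).
  (ii) Total incidences bk = vr, so b = vr/k.
Step 1: r = λ(v − 1)/(k − 1) = 3·(59 − 1)/(2 − 1) = 3·58/1 = 174/1 = 174.
Step 2: b = vr/k = 59·174/2 = 10266/2 = 5133.
Check integrality: r = 174 ∈ Z ✓, b = 5133 ∈ Z ✓.
(These identities are necessary conditions: they determine r and b for any design with these parameters, but do not by themselves prove that one exists.)

r = 174, b = 5133.


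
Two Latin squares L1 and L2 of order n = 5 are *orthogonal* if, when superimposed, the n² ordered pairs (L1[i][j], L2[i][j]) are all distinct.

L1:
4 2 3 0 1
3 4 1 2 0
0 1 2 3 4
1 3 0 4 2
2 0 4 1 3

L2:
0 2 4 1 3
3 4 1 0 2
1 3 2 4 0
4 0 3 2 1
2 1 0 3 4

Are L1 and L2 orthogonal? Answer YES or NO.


Form the n² = 25 superimposed pairs (L1[i][j], L2[i][j]), row by row (rows and columns indexed from 0):
row 0: (4,0) (2,2) (3,4) (0,1) (1,3)
row 1: (3,3) (4,4) (1,1) (2,0) (0,2)
row 2: (0,1) (1,3) (2,2) (3,4) (4,0)
row 3: (1,4) (3,0) (0,3) (4,2) (2,1)
row 4: (2,2) (0,1) (4,0) (1,3) (3,4)
Orthogonality requires all 25 pairs distinct.
But the pair (0,1) repeats: cell (0,3) has L1 = 0, L2 = 1, and cell (2,0) has L1 = 0, L2 = 1.
A repeated pair means some other pair never occurs (only 15 distinct pairs out of 25), so the squares are not orthogonal.
Conclusion: NO.

NO


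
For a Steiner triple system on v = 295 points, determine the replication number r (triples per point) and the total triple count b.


An STS(v) is a 2-(v, 3, 1) BIBD: block size k = 3, λ = 1.
Replication: r(k − 1) = λ(v − 1) ⇒ r·2 = 295 − 1 = 294 ⇒ r = 147.
Block count: bk = vr ⇒ b·3 = 295·147 = 43365 ⇒ b = 14455.
(Check via b = v(v − 1)/6 = 295·294/6 = 86730/6 = 14455.)

r = 147, b = 14455.


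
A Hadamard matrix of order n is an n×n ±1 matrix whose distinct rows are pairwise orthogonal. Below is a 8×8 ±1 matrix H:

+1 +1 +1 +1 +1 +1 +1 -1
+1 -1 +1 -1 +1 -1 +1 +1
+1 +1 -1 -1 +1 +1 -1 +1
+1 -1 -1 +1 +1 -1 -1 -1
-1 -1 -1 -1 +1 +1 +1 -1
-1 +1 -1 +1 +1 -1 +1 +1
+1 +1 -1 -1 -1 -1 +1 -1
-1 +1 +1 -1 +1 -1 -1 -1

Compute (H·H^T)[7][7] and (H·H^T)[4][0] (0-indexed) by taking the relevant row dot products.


Row 0 of H: [1, 1, 1, 1, 1, 1, 1, -1].
Row 4 of H: [-1, -1, -1, -1, 1, 1, 1, -1].
Row 7 of H: [-1, 1, 1, -1, 1, -1, -1, -1].
(H·H^T)[7][7] = Σ_j H[7][j]·H[7][j] = (-1)² + (1)² + (1)² + (-1)² + (1)² + (-1)² + (-1)² + (-1)² = 1 + 1 + 1 + 1 + 1 + 1 + 1 + 1 = 8.
(H·H^T)[4][0] = Σ_j H[4][j]·H[0][j] = (-1)·(1) + (-1)·(1) + (-1)·(1) + (-1)·(1) + (1)·(1) + (1)·(1) + (1)·(1) + (-1)·(-1) = -1 + -1 + -1 + -1 + 1 + 1 + 1 + 1 = 0.
So rows 4 and 0 are orthogonal; the diagonal entry equals n = 8.

(7,7) entry = 8; (4,0) entry = 0.


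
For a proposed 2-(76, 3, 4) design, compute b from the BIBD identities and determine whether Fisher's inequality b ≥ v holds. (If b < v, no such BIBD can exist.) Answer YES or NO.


r = λ(v − 1)/(k − 1) = 4·75/2 = 150.
b = vr/k = 76·150/3 = 3800.
Fisher's inequality: b ≥ v ⇔ 3800 ≥ 76? YES.

YES


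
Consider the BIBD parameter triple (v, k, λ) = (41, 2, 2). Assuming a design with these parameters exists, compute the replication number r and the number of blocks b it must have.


Any 2-(v, k, λ) BIBD satisfies two necessary conditions:
  (i)  Each point sits in r blocks, and counting incidences through any fixed point gives r(k − 1) = λ(v − 1), so r = λ(v − 1)/(k − 1).
  (ii) Total incidences bk = vr, so b = vr/k.
Step 1: r = λ(v − 1)/(k − 1) = 2·(41 − 1)/(2 − 1) = 2·40/1 = 80/1 = 80.
Step 2: b = vr/k = 41·80/2 = 3280/2 = 1640.
Check integrality: r = 80 ∈ Z ✓, b = 1640 ∈ Z ✓.
(These identities are necessary conditions: they determine r and b for any design with these parameters, but do not by themselves prove that one exists.)

r = 80, b = 1640.


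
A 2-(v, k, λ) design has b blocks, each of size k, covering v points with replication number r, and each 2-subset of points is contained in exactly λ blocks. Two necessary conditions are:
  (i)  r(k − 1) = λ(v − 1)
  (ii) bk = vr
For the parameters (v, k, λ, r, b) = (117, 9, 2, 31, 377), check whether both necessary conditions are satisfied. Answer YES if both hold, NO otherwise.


Condition (i): r(k − 1) = 31·8 = 248; λ(v − 1) = 2·116 = 232. Match? NO.
Condition (ii): bk = 377·9 = 3393; vr = 117·31 = 3627. Match? NO.
Both conditions hold? NO.

NO


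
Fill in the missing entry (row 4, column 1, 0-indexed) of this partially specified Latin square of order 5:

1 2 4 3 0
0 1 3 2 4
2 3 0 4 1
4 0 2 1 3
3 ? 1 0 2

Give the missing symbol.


Row 4 contains symbols [0, 1, 2, 3] — missing [4].
Column 1 contains symbols [0, 1, 2, 3] — missing [4].
The missing symbol must appear in both missing sets; intersection = [4].
Therefore the hidden value is 4.

Missing value = 4.


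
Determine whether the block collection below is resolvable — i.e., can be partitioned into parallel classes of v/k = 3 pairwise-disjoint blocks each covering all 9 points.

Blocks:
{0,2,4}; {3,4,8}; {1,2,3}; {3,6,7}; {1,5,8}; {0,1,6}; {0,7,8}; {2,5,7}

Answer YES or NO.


v = 9, block size k = 3, number of blocks = 8.
For resolvability, blocks must partition into parallel classes of size v/k = 3.
Total blocks must therefore be a multiple of 3: 8 = 3·2 + 2 ⇒ not divisible ✗.
Resolvable? NO.

NO


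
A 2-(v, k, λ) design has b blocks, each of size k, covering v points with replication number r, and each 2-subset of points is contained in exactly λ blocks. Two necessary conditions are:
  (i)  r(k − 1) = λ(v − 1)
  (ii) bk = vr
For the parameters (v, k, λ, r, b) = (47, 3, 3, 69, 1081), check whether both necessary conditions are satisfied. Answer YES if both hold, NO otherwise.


Condition (i): r(k − 1) = 69·2 = 138; λ(v − 1) = 3·46 = 138. Match? YES.
Condition (ii): bk = 1081·3 = 3243; vr = 47·69 = 3243. Match? YES.
Both conditions hold? YES.

YES


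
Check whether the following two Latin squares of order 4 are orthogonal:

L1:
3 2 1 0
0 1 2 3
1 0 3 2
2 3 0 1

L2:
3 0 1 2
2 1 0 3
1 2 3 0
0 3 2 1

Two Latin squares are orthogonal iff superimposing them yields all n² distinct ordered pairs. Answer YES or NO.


Form the n² = 16 superimposed pairs (L1[i][j], L2[i][j]), row by row (rows and columns indexed from 0):
row 0: (3,3) (2,0) (1,1) (0,2)
row 1: (0,2) (1,1) (2,0) (3,3)
row 2: (1,1) (0,2) (3,3) (2,0)
row 3: (2,0) (3,3) (0,2) (1,1)
Orthogonality requires all 16 pairs distinct.
But the pair (0,2) repeats: cell (0,3) has L1 = 0, L2 = 2, and cell (1,0) has L1 = 0, L2 = 2.
A repeated pair means some other pair never occurs (only 4 distinct pairs out of 16), so the squares are not orthogonal.
Conclusion: NO.

NO


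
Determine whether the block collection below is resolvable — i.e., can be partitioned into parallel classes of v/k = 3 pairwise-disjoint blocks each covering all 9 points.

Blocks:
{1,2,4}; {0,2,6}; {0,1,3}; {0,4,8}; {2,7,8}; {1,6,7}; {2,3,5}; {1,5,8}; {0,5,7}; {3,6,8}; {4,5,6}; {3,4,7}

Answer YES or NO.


v = 9, block size k = 3, number of blocks = 12.
For resolvability, blocks must partition into parallel classes of size v/k = 3.
Total blocks must therefore be a multiple of 3: 12 = 3·4 + 0 ⇒ divisible ✓.
Greedy packing gives 4 candidate class(es). Each should be a full parallel class (size 3, covers all 9 points).
  Class 1 (3 blocks): {1,2,4}; {0,5,7}; {3,6,8}. Points covered: [0, 1, 2, 3, 4, 5, 6, 7, 8].
  Class 2 (3 blocks): {0,2,6}; {1,5,8}; {3,4,7}. Points covered: [0, 1, 2, 3, 4, 5, 6, 7, 8].
  Class 3 (3 blocks): {0,1,3}; {2,7,8}; {4,5,6}. Points covered: [0, 1, 2, 3, 4, 5, 6, 7, 8].
  Class 4 (3 blocks): {0,4,8}; {1,6,7}; {2,3,5}. Points covered: [0, 1, 2, 3, 4, 5, 6, 7, 8].
All classes full (size 3)? YES. All classes cover every point? YES.
Resolvable? YES.

YES


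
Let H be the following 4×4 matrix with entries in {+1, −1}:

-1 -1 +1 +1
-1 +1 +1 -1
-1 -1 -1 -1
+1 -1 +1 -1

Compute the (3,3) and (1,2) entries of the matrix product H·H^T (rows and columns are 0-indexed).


Row 1 of H: [-1, 1, 1, -1].
Row 2 of H: [-1, -1, -1, -1].
Row 3 of H: [1, -1, 1, -1].
(H·H^T)[3][3] = Σ_j H[3][j]·H[3][j] = (1)² + (-1)² + (1)² + (-1)² = 1 + 1 + 1 + 1 = 4.
(H·H^T)[1][2] = Σ_j H[1][j]·H[2][j] = (-1)·(-1) + (1)·(-1) + (1)·(-1) + (-1)·(-1) = 1 + -1 + -1 + 1 = 0.
So rows 1 and 2 are orthogonal; the diagonal entry equals n = 4.

(3,3) entry = 4; (1,2) entry = 0.


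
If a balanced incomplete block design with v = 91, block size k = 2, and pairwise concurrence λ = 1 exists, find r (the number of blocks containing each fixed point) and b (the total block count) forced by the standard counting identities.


Any 2-(v, k, λ) BIBD satisfies two necessary conditions:
  (i)  Each point sits in r blocks, and counting incidences through any fixed point gives r(k − 1) = λ(v − 1), so r = λ(v − 1)/(k − 1).
  (ii) Total incidences bk = vr, so b = vr/k.
Step 1: r = λ(v − 1)/(k − 1) = 1·(91 − 1)/(2 − 1) = 1·90/1 = 90/1 = 90.
Step 2: b = vr/k = 91·90/2 = 8190/2 = 4095.
Check integrality: r = 90 ∈ Z ✓, b = 4095 ∈ Z ✓.
(These identities are necessary conditions: they determine r and b for any design with these parameters, but do not by themselves prove that one exists.)

r = 90, b = 4095.


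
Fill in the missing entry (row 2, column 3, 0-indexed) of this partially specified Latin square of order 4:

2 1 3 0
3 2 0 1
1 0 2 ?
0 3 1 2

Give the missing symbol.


Row 2 contains symbols [0, 1, 2] — missing [3].
Column 3 contains symbols [0, 1, 2] — missing [3].
The missing symbol must appear in both missing sets; intersection = [3].
Therefore the hidden value is 3.

Missing value = 3.
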